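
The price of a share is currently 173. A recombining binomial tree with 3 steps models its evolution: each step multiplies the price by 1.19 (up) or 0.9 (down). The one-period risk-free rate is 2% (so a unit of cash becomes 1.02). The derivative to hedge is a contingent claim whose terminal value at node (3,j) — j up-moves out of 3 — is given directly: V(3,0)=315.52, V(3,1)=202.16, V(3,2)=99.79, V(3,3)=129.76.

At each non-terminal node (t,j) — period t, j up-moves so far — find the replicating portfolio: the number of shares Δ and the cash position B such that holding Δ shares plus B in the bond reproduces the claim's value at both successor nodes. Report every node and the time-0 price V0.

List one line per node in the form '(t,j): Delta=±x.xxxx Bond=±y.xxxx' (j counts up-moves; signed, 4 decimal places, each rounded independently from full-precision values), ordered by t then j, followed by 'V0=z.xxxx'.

(0,0): Delta=-1.5995 Bond=454.8432
(1,0): Delta=-2.3626 Bond=582.7625
(1,1): Delta=-0.7818 Bond=295.6083
(2,0): Delta=-2.7895 Bond=654.2421
(2,1): Delta=-1.9052 Bond=509.6667
(2,2): Delta=0.4218 Bond=6.6467
V0=178.1370

No-arbitrage ⇒ martingale measure with p* = (R−d)/(u−d) = 0.4138.
Terminal payoffs: V(3,0)=315.5200, V(3,1)=202.1600, V(3,2)=99.7900, V(3,3)=129.7600
Node (2,0) S=140.1300: V=(p*·202.1600+(1−p*)·315.5200)/1.02=263.3455; Δ=(202.1600−315.5200)/(166.7547−126.1170)=-2.7895; B=V−Δ·S=654.2421
Node (2,1) S=185.2830: V=(p*·99.7900+(1−p*)·202.1600)/1.02=156.6667; Δ=(99.7900−202.1600)/(220.4868−166.7547)=-1.9052; B=V−Δ·S=509.6667
Node (2,2) S=244.9853: V=(p*·129.7600+(1−p*)·99.7900)/1.02=109.9915; Δ=(129.7600−99.7900)/(291.5325−220.4868)=0.4218; B=V−Δ·S=6.6467
Node (1,0) S=155.7000: V=(p*·156.6667+(1−p*)·263.3455)/1.02=214.9044; Δ=(156.6667−263.3455)/(185.2830−140.1300)=-2.3626; B=V−Δ·S=582.7625
Node (1,1) S=205.8700: V=(p*·109.9915+(1−p*)·156.6667)/1.02=134.6596; Δ=(109.9915−156.6667)/(244.9853−185.2830)=-0.7818; B=V−Δ·S=295.6083
Node (0,0) S=173.0000: V=(p*·134.6596+(1−p*)·214.9044)/1.02=178.1370; Δ=(134.6596−214.9044)/(205.8700−155.7000)=-1.5995; B=V−Δ·S=454.8432
Each (Δ,B) replicates both successor values, so the strategy is self-financing and V0 is arbitrage-free.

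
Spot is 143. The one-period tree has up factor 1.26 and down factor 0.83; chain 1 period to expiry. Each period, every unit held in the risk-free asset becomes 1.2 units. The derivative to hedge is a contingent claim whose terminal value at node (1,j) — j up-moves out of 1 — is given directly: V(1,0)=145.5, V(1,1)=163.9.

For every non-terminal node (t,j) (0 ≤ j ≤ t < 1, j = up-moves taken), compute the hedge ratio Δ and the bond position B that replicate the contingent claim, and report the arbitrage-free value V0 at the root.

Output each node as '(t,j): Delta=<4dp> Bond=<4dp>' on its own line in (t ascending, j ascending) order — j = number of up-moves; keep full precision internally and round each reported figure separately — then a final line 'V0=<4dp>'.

Since d<R<u, set p* = (R−d)/(u−d) = 0.8605; price each node as the discounted p*-expectation of its children.
Terminal values V(1,·): V(1,0)=145.5000, V(1,1)=163.9000
(0,0): S=143.0000. Δ = (V_up−V_dn)/(S_up−S_dn) = (163.9000−145.5000)/(180.1800−118.6900) = 0.2992. V = [p*·163.9000 + (1−p*)·145.5000]/1.2 = 134.4438. B = V − Δ·S = 91.6531.
Each (Δ,B) replicates both successor values, so the strategy is self-financing and V0 is arbitrage-free.

(0,0): Delta=0.2992 Bond=91.6531
V0=134.4438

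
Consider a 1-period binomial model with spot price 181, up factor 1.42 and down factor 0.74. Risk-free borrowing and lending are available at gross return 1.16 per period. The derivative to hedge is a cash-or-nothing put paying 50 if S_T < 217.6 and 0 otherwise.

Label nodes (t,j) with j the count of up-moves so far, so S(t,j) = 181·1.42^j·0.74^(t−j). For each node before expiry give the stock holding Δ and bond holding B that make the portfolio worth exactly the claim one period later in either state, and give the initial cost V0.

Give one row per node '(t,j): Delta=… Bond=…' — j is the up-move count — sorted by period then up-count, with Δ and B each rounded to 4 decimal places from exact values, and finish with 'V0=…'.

(0,0): Delta=-0.4062 Bond=90.0101
V0=16.4807

Risk-neutral probability p* = (R−d)/(u−d) = (1.16−0.74)/(1.42−0.74) = 0.6176.
Terminal payoffs: V(1,0)=50.0000, V(1,1)=0.0000
  t=0,j=0: stock 181.0000 → up 257.0200 (V=0.0000), down 133.9400 (V=50.0000). Price 16.4807; hedge Δ=-0.4062, bond B=90.0101.
Root portfolio cost Δ·181+B reproduces V0=16.4807.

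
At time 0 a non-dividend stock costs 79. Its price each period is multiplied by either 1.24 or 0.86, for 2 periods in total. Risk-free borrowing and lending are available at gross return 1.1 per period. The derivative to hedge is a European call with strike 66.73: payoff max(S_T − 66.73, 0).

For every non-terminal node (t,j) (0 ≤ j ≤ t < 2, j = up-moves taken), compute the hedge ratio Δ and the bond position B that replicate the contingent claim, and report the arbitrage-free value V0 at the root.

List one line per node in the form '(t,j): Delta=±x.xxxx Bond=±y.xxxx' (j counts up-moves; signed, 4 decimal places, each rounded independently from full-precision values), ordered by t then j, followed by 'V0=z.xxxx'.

Risk-neutral probability p* = (R−d)/(u−d) = (1.1−0.86)/(1.24−0.86) = 0.6316.
Payoff layer (t=2): V(2,0)=0.0000, V(2,1)=17.5156, V(2,2)=54.7404
Node (1,0) S=67.9400: V=(p*·17.5156+(1−p*)·0.0000)/1.1=10.0568; Δ=(17.5156−0.0000)/(84.2456−58.4284)=0.6784; B=V−Δ·S=-36.0369
Node (1,1) S=97.9600: V=(p*·54.7404+(1−p*)·17.5156)/1.1=37.2964; Δ=(54.7404−17.5156)/(121.4704−84.2456)=1.0000; B=V−Δ·S=-60.6636
Node (0,0) S=79.0000: V=(p*·37.2964+(1−p*)·10.0568)/1.1=24.7825; Δ=(37.2964−10.0568)/(97.9600−67.9400)=0.9074; B=V−Δ·S=-46.9006
Self-financing check: at every node Δ·S+B equals the discounted successor values.

(0,0): Delta=0.9074 Bond=-46.9006
(1,0): Delta=0.6784 Bond=-36.0369
(1,1): Delta=1.0000 Bond=-60.6636
V0=24.7825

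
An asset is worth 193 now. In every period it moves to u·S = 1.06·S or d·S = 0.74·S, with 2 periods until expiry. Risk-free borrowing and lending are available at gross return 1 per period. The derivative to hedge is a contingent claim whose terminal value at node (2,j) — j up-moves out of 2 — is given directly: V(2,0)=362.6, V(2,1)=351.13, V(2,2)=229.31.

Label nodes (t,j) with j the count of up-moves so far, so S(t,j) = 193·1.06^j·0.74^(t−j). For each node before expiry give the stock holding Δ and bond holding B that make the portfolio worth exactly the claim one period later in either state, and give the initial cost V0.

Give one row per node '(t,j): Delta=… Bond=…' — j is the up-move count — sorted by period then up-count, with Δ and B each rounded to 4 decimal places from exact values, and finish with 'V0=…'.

Risk-neutral probability p* = (R−d)/(u−d) = (1−0.74)/(1.06−0.74) = 0.8125.
At expiry t=2: V(2,0)=362.6000, V(2,1)=351.1300, V(2,2)=229.3100
Node (1,0) S=142.8200: V=(p*·351.1300+(1−p*)·362.6000)/1=353.2806; Δ=(351.1300−362.6000)/(151.3892−105.6868)=-0.2510; B=V−Δ·S=389.1244
Node (1,1) S=204.5800: V=(p*·229.3100+(1−p*)·351.1300)/1=252.1513; Δ=(229.3100−351.1300)/(216.8548−151.3892)=-1.8608; B=V−Δ·S=632.8388
Node (0,0) S=193.0000: V=(p*·252.1513+(1−p*)·353.2806)/1=271.1130; Δ=(252.1513−353.2806)/(204.5800−142.8200)=-1.6375; B=V−Δ·S=587.1423
The time-0 hedge costs 271.1130, which is the no-arbitrage price.

(0,0): Delta=-1.6375 Bond=587.1423
(1,0): Delta=-0.2510 Bond=389.1244
(1,1): Delta=-1.8608 Bond=632.8387
V0=271.1130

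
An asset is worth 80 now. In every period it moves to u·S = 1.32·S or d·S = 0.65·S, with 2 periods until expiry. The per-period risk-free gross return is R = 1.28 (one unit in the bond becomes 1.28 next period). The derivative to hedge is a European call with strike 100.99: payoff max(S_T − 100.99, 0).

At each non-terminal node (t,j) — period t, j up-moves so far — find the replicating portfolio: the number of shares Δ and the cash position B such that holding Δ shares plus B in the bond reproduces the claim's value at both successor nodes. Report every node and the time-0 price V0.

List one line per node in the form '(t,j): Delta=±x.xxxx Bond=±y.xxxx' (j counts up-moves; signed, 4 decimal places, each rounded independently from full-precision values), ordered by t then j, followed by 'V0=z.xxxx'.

(0,0): Delta=0.5263 Bond=-21.3815
(1,0): Delta=0.0000 Bond=0.0000
(1,1): Delta=0.5428 Bond=-29.1060
V0=20.7236

No-arbitrage ⇒ martingale measure with p* = (R−d)/(u−d) = 0.9403.
Terminal values V(2,·): V(2,0)=0.0000, V(2,1)=0.0000, V(2,2)=38.4020
(1,0): S=52.0000. Δ = (V_up−V_dn)/(S_up−S_dn) = (0.0000−0.0000)/(68.6400−33.8000) = 0.0000. V = [p*·0.0000 + (1−p*)·0.0000]/1.28 = 0.0000. B = V − Δ·S = 0.0000.
(1,1): S=105.6000. Δ = (V_up−V_dn)/(S_up−S_dn) = (38.4020−0.0000)/(139.3920−68.6400) = 0.5428. V = [p*·38.4020 + (1−p*)·0.0000]/1.28 = 28.2104. B = V − Δ·S = -29.1060.
(0,0): S=80.0000. Δ = (V_up−V_dn)/(S_up−S_dn) = (28.2104−0.0000)/(105.6000−52.0000) = 0.5263. V = [p*·28.2104 + (1−p*)·0.0000]/1.28 = 20.7236. B = V − Δ·S = -21.3815.
Each (Δ,B) replicates both successor values, so the strategy is self-financing and V0 is arbitrage-free.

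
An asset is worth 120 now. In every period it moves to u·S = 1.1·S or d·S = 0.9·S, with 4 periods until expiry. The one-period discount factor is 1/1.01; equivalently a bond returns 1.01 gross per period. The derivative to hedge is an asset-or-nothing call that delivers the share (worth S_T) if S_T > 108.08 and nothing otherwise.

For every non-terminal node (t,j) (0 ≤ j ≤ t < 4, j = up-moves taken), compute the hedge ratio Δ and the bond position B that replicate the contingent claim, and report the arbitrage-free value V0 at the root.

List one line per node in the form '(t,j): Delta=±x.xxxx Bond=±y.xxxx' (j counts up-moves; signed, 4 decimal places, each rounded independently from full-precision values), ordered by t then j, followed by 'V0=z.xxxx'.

(0,0): Delta=2.2358 Bond=-169.9369
(1,0): Delta=3.0010 Bond=-254.2759
(1,1): Delta=1.7236 Bond=-104.0220
(2,0): Delta=3.2946 Bond=-285.3541
(2,1): Delta=2.8045 Bond=-233.4715
(2,2): Delta=1.0000 Bond=0.0000
(3,0): Delta=0.0000 Bond=0.0000
(3,1): Delta=5.5000 Bond=-524.0139
(3,2): Delta=1.0000 Bond=0.0000
(3,3): Delta=1.0000 Bond=0.0000
V0=98.3589

No-arbitrage ⇒ martingale measure with p* = (R−d)/(u−d) = 0.5500.
Terminal payoffs: V(4,0)=0.0000, V(4,1)=0.0000, V(4,2)=117.6120, V(4,3)=143.7480, V(4,4)=175.6920
Node (3,0) S=87.4800: V=(p*·0.0000+(1−p*)·0.0000)/1.01=0.0000; Δ=(0.0000−0.0000)/(96.2280−78.7320)=0.0000; B=V−Δ·S=0.0000
Node (3,1) S=106.9200: V=(p*·117.6120+(1−p*)·0.0000)/1.01=64.0461; Δ=(117.6120−0.0000)/(117.6120−96.2280)=5.5000; B=V−Δ·S=-524.0139
Node (3,2) S=130.6800: V=(p*·143.7480+(1−p*)·117.6120)/1.01=130.6800; Δ=(143.7480−117.6120)/(143.7480−117.6120)=1.0000; B=V−Δ·S=0.0000
Node (3,3) S=159.7200: V=(p*·175.6920+(1−p*)·143.7480)/1.01=159.7200; Δ=(175.6920−143.7480)/(175.6920−143.7480)=1.0000; B=V−Δ·S=0.0000
Node (2,0) S=97.2000: V=(p*·64.0461+(1−p*)·0.0000)/1.01=34.8766; Δ=(64.0461−0.0000)/(106.9200−87.4800)=3.2946; B=V−Δ·S=-285.3541
Node (2,1) S=118.8000: V=(p*·130.6800+(1−p*)·64.0461)/1.01=99.6978; Δ=(130.6800−64.0461)/(130.6800−106.9200)=2.8045; B=V−Δ·S=-233.4715
Node (2,2) S=145.2000: V=(p*·159.7200+(1−p*)·130.6800)/1.01=145.2000; Δ=(159.7200−130.6800)/(159.7200−130.6800)=1.0000; B=V−Δ·S=0.0000
Node (1,0) S=108.0000: V=(p*·99.6978+(1−p*)·34.8766)/1.01=69.8300; Δ=(99.6978−34.8766)/(118.8000−97.2000)=3.0010; B=V−Δ·S=-254.2759
Node (1,1) S=132.0000: V=(p*·145.2000+(1−p*)·99.6978)/1.01=123.4891; Δ=(145.2000−99.6978)/(145.2000−118.8000)=1.7236; B=V−Δ·S=-104.0220
Node (0,0) S=120.0000: V=(p*·123.4891+(1−p*)·69.8300)/1.01=98.3589; Δ=(123.4891−69.8300)/(132.0000−108.0000)=2.2358; B=V−Δ·S=-169.9369
Check: Δ(0,0)·S0 + B(0,0) = 98.3589 = V0.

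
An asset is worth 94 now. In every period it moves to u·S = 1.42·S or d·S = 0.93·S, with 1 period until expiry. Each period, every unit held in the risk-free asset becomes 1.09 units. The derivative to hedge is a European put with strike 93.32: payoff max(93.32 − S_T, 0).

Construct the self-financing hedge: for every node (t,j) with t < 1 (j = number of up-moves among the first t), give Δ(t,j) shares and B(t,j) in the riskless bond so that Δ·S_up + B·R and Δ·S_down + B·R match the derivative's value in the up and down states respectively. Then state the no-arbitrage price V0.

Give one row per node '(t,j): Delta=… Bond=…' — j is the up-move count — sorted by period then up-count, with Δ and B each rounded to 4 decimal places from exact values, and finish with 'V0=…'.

(0,0): Delta=-0.1281 Bond=15.6862
V0=3.6454

No-arbitrage ⇒ martingale measure with p* = (R−d)/(u−d) = 0.3265.
Terminal values V(1,·): V(1,0)=5.9000, V(1,1)=0.0000
(0,0): S=94.0000. Δ = (V_up−V_dn)/(S_up−S_dn) = (0.0000−5.9000)/(133.4800−87.4200) = -0.1281. V = [p*·0.0000 + (1−p*)·5.9000]/1.09 = 3.6454. B = V − Δ·S = 15.6862.
Check: Δ(0,0)·S0 + B(0,0) = 3.6454 = V0.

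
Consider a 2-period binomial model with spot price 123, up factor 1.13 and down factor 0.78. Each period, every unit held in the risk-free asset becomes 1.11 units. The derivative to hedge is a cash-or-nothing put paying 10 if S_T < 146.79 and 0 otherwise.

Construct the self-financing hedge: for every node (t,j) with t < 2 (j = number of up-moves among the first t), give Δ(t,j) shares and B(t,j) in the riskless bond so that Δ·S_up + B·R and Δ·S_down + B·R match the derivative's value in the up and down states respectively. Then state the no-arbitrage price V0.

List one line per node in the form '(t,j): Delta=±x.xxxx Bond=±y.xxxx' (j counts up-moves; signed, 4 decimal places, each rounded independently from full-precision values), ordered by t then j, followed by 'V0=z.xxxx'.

Under the risk-neutral measure, an up-move has probability p* = (R−d)/(u−d) = 0.9429 and values discount at R = 1.11.
Terminal values V(2,·): V(2,0)=10.0000, V(2,1)=10.0000, V(2,2)=0.0000
Node (1,0) S=95.9400: V=(p*·10.0000+(1−p*)·10.0000)/1.11=9.0090; Δ=(10.0000−10.0000)/(108.4122−74.8332)=0.0000; B=V−Δ·S=9.0090
Node (1,1) S=138.9900: V=(p*·0.0000+(1−p*)·10.0000)/1.11=0.5148; Δ=(0.0000−10.0000)/(157.0587−108.4122)=-0.2056; B=V−Δ·S=29.0862
Node (0,0) S=123.0000: V=(p*·0.5148+(1−p*)·9.0090)/1.11=0.9011; Δ=(0.5148−9.0090)/(138.9900−95.9400)=-0.1973; B=V−Δ·S=25.1702
Self-financing check: at every node Δ·S+B equals the discounted successor values.

(0,0): Delta=-0.1973 Bond=25.1702
(1,0): Delta=0.0000 Bond=9.0090
(1,1): Delta=-0.2056 Bond=29.0862
V0=0.9011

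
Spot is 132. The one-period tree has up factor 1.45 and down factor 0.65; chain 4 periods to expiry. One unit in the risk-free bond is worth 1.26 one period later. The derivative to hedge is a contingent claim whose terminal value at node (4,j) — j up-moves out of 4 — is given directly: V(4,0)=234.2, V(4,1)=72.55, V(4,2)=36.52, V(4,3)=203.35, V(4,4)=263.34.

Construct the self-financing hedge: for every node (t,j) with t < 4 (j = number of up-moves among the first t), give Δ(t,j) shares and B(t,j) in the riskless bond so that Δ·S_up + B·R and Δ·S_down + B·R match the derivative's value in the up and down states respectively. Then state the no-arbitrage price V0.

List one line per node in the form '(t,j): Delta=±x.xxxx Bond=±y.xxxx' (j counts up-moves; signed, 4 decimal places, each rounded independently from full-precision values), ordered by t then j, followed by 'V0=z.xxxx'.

Under the risk-neutral measure, an up-move has probability p* = (R−d)/(u−d) = 0.7625 and values discount at R = 1.26.
Terminal payoffs: V(4,0)=234.2000, V(4,1)=72.5500, V(4,2)=36.5200, V(4,3)=203.3500, V(4,4)=263.3400
  t=3,j=0: stock 36.2505 → up 52.5632 (V=72.5500), down 23.5628 (V=234.2000). Price 88.0491; hedge Δ=-5.5741, bond B=290.1116.
  t=3,j=1: stock 80.8665 → up 117.2564 (V=36.5200), down 52.5632 (V=72.5500). Price 35.7755; hedge Δ=-0.5569, bond B=80.8130.
  t=3,j=2: stock 180.3945 → up 261.5720 (V=203.3500), down 117.2564 (V=36.5200). Price 129.9428; hedge Δ=1.1560, bond B=-78.5947.
  t=3,j=3: stock 402.4185 → up 583.5068 (V=263.3400), down 261.5720 (V=203.3500). Price 197.6924; hedge Δ=0.1863, bond B=122.7049.
  t=2,j=0: stock 55.7700 → up 80.8665 (V=35.7755), down 36.2505 (V=88.0491). Price 38.2464; hedge Δ=-1.1716, bond B=103.5884.
  t=2,j=1: stock 124.4100 → up 180.3945 (V=129.9428), down 80.8665 (V=35.7755). Price 85.3794; hedge Δ=0.9461, bond B=-32.3297.
  t=2,j=2: stock 277.5300 → up 402.4185 (V=197.6924), down 180.3945 (V=129.9428). Price 144.1284; hedge Δ=0.3051, bond B=59.4414.
  t=1,j=0: stock 85.8000 → up 124.4100 (V=85.3794), down 55.7700 (V=38.2464). Price 58.8772; hedge Δ=0.6867, bond B=-0.0390.
  t=1,j=1: stock 191.4000 → up 277.5300 (V=144.1284), down 124.4100 (V=85.3794). Price 103.3139; hedge Δ=0.3837, bond B=29.8776.
  t=0,j=0: stock 132.0000 → up 191.4000 (V=103.3139), down 85.8000 (V=58.8772). Price 73.6192; hedge Δ=0.4208, bond B=18.0733.
Each (Δ,B) replicates both successor values, so the strategy is self-financing and V0 is arbitrage-free.

(0,0): Delta=0.4208 Bond=18.0733
(1,0): Delta=0.6867 Bond=-0.0390
(1,1): Delta=0.3837 Bond=29.8776
(2,0): Delta=-1.1716 Bond=103.5884
(2,1): Delta=0.9461 Bond=-32.3297
(2,2): Delta=0.3051 Bond=59.4414
(3,0): Delta=-5.5741 Bond=290.1116
(3,1): Delta=-0.5569 Bond=80.8130
(3,2): Delta=1.1560 Bond=-78.5947
(3,3): Delta=0.1863 Bond=122.7049
V0=73.6192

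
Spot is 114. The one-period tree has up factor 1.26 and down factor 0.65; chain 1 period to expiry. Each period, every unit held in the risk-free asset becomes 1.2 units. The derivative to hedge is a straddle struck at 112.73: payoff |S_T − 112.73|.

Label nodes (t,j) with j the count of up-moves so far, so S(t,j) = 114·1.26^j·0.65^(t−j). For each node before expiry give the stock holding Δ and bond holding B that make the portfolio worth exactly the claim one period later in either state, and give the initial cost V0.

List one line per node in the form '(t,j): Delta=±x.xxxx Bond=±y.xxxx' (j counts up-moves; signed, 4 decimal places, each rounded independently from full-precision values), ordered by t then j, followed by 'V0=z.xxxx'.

Since d<R<u, set p* = (R−d)/(u−d) = 0.9016; price each node as the discounted p*-expectation of its children.
Terminal values V(1,·): V(1,0)=38.6300, V(1,1)=30.9100
(0,0): S=114.0000. Δ = (V_up−V_dn)/(S_up−S_dn) = (30.9100−38.6300)/(143.6400−74.1000) = -0.1110. V = [p*·30.9100 + (1−p*)·38.6300]/1.2 = 26.3911. B = V − Δ·S = 39.0469.
Check: Δ(0,0)·S0 + B(0,0) = 26.3911 = V0.

(0,0): Delta=-0.1110 Bond=39.0469
V0=26.3911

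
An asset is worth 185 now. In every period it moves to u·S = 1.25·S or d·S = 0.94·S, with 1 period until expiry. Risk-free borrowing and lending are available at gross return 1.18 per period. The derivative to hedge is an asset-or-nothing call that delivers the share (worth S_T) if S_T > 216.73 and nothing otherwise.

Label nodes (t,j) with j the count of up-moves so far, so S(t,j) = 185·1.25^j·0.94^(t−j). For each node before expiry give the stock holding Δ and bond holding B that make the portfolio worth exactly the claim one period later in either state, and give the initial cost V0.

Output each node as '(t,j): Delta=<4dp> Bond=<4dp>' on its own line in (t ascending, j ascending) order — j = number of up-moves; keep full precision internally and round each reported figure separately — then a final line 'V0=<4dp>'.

(0,0): Delta=4.0323 Bond=-594.2455
V0=151.7223

Risk-neutral probability p* = (R−d)/(u−d) = (1.18−0.94)/(1.25−0.94) = 0.7742.
Terminal values V(1,·): V(1,0)=0.0000, V(1,1)=231.2500
Node (0,0) S=185.0000: V=(p*·231.2500+(1−p*)·0.0000)/1.18=151.7223; Δ=(231.2500−0.0000)/(231.2500−173.9000)=4.0323; B=V−Δ·S=-594.2455
The time-0 hedge costs 151.7223, which is the no-arbitrage price.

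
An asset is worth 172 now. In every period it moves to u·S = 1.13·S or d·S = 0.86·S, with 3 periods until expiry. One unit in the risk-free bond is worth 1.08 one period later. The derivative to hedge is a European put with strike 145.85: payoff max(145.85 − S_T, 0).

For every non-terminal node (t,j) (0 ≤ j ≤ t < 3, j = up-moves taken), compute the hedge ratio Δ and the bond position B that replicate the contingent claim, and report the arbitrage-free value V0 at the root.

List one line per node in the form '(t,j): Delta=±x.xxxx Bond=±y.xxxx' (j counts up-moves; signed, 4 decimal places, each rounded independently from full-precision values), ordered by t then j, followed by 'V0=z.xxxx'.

The replicating-portfolio and risk-neutral prices coincide; use p* = (1.08−0.86)/(1.13−0.86) = 0.8148 for the latter.
Terminal values V(3,·): V(3,0)=36.4484, V(3,1)=2.1013, V(3,2)=0.0000, V(3,3)=0.0000
Node (2,0) S=127.2112: V=(p*·2.1013+(1−p*)·36.4484)/1.08=7.8351; Δ=(2.1013−36.4484)/(143.7487−109.4016)=-1.0000; B=V−Δ·S=135.0463
Node (2,1) S=167.1496: V=(p*·0.0000+(1−p*)·2.1013)/1.08=0.3603; Δ=(0.0000−2.1013)/(188.8790−143.7487)=-0.0466; B=V−Δ·S=8.1431
Node (2,2) S=219.6268: V=(p*·0.0000+(1−p*)·0.0000)/1.08=0.0000; Δ=(0.0000−0.0000)/(248.1783−188.8790)=0.0000; B=V−Δ·S=0.0000
Node (1,0) S=147.9200: V=(p*·0.3603+(1−p*)·7.8351)/1.08=1.6153; Δ=(0.3603−7.8351)/(167.1496−127.2112)=-0.1872; B=V−Δ·S=29.2997
Node (1,1) S=194.3600: V=(p*·0.0000+(1−p*)·0.3603)/1.08=0.0618; Δ=(0.0000−0.3603)/(219.6268−167.1496)=-0.0069; B=V−Δ·S=1.3963
Node (0,0) S=172.0000: V=(p*·0.0618+(1−p*)·1.6153)/1.08=0.3236; Δ=(0.0618−1.6153)/(194.3600−147.9200)=-0.0335; B=V−Δ·S=6.0774
Check: Δ(0,0)·S0 + B(0,0) = 0.3236 = V0.

(0,0): Delta=-0.0335 Bond=6.0774
(1,0): Delta=-0.1872 Bond=29.2997
(1,1): Delta=-0.0069 Bond=1.3963
(2,0): Delta=-1.0000 Bond=135.0463
(2,1): Delta=-0.0466 Bond=8.1431
(2,2): Delta=0.0000 Bond=0.0000
V0=0.3236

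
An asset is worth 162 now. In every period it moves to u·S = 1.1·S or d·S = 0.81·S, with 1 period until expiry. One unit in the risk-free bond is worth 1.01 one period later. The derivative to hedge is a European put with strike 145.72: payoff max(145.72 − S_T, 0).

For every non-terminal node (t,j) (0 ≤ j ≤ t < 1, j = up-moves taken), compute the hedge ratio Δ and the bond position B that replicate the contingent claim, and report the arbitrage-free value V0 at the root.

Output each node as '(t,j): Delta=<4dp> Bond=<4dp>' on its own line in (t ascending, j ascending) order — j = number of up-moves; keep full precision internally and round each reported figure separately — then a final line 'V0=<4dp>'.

No-arbitrage ⇒ martingale measure with p* = (R−d)/(u−d) = 0.6897.
Payoff layer (t=1): V(1,0)=14.5000, V(1,1)=0.0000
Node (0,0) S=162.0000: V=(p*·0.0000+(1−p*)·14.5000)/1.01=4.4554; Δ=(0.0000−14.5000)/(178.2000−131.2200)=-0.3086; B=V−Δ·S=54.4554
Self-financing check: at every node Δ·S+B equals the discounted successor values.

(0,0): Delta=-0.3086 Bond=54.4554
V0=4.4554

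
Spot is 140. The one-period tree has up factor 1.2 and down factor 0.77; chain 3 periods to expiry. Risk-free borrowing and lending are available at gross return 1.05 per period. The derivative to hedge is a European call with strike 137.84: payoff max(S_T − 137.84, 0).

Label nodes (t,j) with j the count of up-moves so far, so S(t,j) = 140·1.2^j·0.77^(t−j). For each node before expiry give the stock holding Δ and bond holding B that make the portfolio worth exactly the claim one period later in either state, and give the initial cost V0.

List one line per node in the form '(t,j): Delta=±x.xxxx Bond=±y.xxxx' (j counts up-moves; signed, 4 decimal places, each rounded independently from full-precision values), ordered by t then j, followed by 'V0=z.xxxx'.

(0,0): Delta=0.6729 Bond=-62.7099
(1,0): Delta=0.2327 Bond=-18.3943
(1,1): Delta=0.8242 Bond=-91.2657
(2,0): Delta=0.0000 Bond=0.0000
(2,1): Delta=0.3127 Bond=-29.6608
(2,2): Delta=1.0000 Bond=-131.2762
V0=31.4904

Under the risk-neutral measure, an up-move has probability p* = (R−d)/(u−d) = 0.6512 and values discount at R = 1.05.
Payoff layer (t=3): V(3,0)=0.0000, V(3,1)=0.0000, V(3,2)=17.3920, V(3,3)=104.0800
Node (2,0) S=83.0060: V=(p*·0.0000+(1−p*)·0.0000)/1.05=0.0000; Δ=(0.0000−0.0000)/(99.6072−63.9146)=0.0000; B=V−Δ·S=0.0000
Node (2,1) S=129.3600: V=(p*·17.3920+(1−p*)·0.0000)/1.05=10.7857; Δ=(17.3920−0.0000)/(155.2320−99.6072)=0.3127; B=V−Δ·S=-29.6608
Node (2,2) S=201.6000: V=(p*·104.0800+(1−p*)·17.3920)/1.05=70.3238; Δ=(104.0800−17.3920)/(241.9200−155.2320)=1.0000; B=V−Δ·S=-131.2762
Node (1,0) S=107.8000: V=(p*·10.7857+(1−p*)·0.0000)/1.05=6.6888; Δ=(10.7857−0.0000)/(129.3600−83.0060)=0.2327; B=V−Δ·S=-18.3943
Node (1,1) S=168.0000: V=(p*·70.3238+(1−p*)·10.7857)/1.05=47.1950; Δ=(70.3238−10.7857)/(201.6000−129.3600)=0.8242; B=V−Δ·S=-91.2657
Node (0,0) S=140.0000: V=(p*·47.1950+(1−p*)·6.6888)/1.05=31.4904; Δ=(47.1950−6.6888)/(168.0000−107.8000)=0.6729; B=V−Δ·S=-62.7099
Root portfolio cost Δ·140+B reproduces V0=31.4904.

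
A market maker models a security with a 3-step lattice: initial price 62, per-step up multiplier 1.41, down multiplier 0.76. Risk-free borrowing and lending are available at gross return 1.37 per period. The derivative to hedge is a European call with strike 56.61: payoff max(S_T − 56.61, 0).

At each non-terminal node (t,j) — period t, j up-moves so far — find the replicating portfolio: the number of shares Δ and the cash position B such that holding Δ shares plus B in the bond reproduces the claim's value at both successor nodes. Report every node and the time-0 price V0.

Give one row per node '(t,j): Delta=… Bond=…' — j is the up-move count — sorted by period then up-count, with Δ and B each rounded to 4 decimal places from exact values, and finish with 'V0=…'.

Since d<R<u, set p* = (R−d)/(u−d) = 0.9385; price each node as the discounted p*-expectation of its children.
At expiry t=3: V(3,0)=0.0000, V(3,1)=0.0000, V(3,2)=37.0693, V(3,3)=117.1897
  t=2,j=0: stock 35.8112 → up 50.4938 (V=0.0000), down 27.2165 (V=0.0000). Price 0.0000; hedge Δ=0.0000, bond B=0.0000.
  t=2,j=1: stock 66.4392 → up 93.6793 (V=37.0693), down 50.4938 (V=0.0000). Price 25.3928; hedge Δ=0.8584, bond B=-31.6369.
  t=2,j=2: stock 123.2622 → up 173.7997 (V=117.1897), down 93.6793 (V=37.0693). Price 81.9410; hedge Δ=1.0000, bond B=-41.3212.
  t=1,j=0: stock 47.1200 → up 66.4392 (V=25.3928), down 35.8112 (V=0.0000). Price 17.3943; hedge Δ=0.8291, bond B=-21.6715.
  t=1,j=1: stock 87.4200 → up 123.2622 (V=81.9410), down 66.4392 (V=25.3928). Price 57.2709; hedge Δ=0.9952, bond B=-29.7264.
  t=0,j=0: stock 62.0000 → up 87.4200 (V=57.2709), down 47.1200 (V=17.3943). Price 40.0124; hedge Δ=0.9895, bond B=-21.3363.
Check: Δ(0,0)·S0 + B(0,0) = 40.0124 = V0.

(0,0): Delta=0.9895 Bond=-21.3363
(1,0): Delta=0.8291 Bond=-21.6715
(1,1): Delta=0.9952 Bond=-29.7264
(2,0): Delta=0.0000 Bond=0.0000
(2,1): Delta=0.8584 Bond=-31.6369
(2,2): Delta=1.0000 Bond=-41.3212
V0=40.0124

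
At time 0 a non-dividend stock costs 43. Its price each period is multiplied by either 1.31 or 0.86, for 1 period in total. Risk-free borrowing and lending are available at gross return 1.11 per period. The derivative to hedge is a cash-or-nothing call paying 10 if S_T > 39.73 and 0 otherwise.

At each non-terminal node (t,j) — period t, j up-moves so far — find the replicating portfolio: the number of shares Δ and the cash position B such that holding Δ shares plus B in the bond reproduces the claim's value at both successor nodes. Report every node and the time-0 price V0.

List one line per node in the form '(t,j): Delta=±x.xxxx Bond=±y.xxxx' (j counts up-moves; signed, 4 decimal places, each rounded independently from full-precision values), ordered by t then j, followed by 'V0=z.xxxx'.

(0,0): Delta=0.5168 Bond=-17.2172
V0=5.0050

Under the risk-neutral measure, an up-move has probability p* = (R−d)/(u−d) = 0.5556 and values discount at R = 1.11.
At expiry t=1: V(1,0)=0.0000, V(1,1)=10.0000
  t=0,j=0: stock 43.0000 → up 56.3300 (V=10.0000), down 36.9800 (V=0.0000). Price 5.0050; hedge Δ=0.5168, bond B=-17.2172.
Each (Δ,B) replicates both successor values, so the strategy is self-financing and V0 is arbitrage-free.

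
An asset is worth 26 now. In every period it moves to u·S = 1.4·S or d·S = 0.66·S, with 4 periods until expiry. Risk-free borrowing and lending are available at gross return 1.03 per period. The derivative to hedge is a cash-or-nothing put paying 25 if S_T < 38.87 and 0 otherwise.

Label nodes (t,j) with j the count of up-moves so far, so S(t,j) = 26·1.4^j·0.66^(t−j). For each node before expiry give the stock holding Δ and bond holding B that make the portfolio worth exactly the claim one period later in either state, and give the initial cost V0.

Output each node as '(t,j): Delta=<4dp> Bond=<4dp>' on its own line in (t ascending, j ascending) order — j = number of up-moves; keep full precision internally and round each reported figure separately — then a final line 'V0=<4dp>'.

Risk-neutral probability p* = (R−d)/(u−d) = (1.03−0.66)/(1.4−0.66) = 0.5000.
Terminal payoffs: V(4,0)=25.0000, V(4,1)=25.0000, V(4,2)=25.0000, V(4,3)=0.0000, V(4,4)=0.0000
Node (3,0) S=7.4749: V=(p*·25.0000+(1−p*)·25.0000)/1.03=24.2718; Δ=(25.0000−25.0000)/(10.4649−4.9334)=0.0000; B=V−Δ·S=24.2718
Node (3,1) S=15.8558: V=(p*·25.0000+(1−p*)·25.0000)/1.03=24.2718; Δ=(25.0000−25.0000)/(22.1982−10.4649)=0.0000; B=V−Δ·S=24.2718
Node (3,2) S=33.6336: V=(p*·0.0000+(1−p*)·25.0000)/1.03=12.1359; Δ=(0.0000−25.0000)/(47.0870−22.1982)=-1.0045; B=V−Δ·S=45.9197
Node (3,3) S=71.3440: V=(p*·0.0000+(1−p*)·0.0000)/1.03=0.0000; Δ=(0.0000−0.0000)/(99.8816−47.0870)=0.0000; B=V−Δ·S=0.0000
Node (2,0) S=11.3256: V=(p*·24.2718+(1−p*)·24.2718)/1.03=23.5649; Δ=(24.2718−24.2718)/(15.8558−7.4749)=0.0000; B=V−Δ·S=23.5649
Node (2,1) S=24.0240: V=(p*·12.1359+(1−p*)·24.2718)/1.03=17.6737; Δ=(12.1359−24.2718)/(33.6336−15.8558)=-0.6826; B=V−Δ·S=34.0736
Node (2,2) S=50.9600: V=(p*·0.0000+(1−p*)·12.1359)/1.03=5.8912; Δ=(0.0000−12.1359)/(71.3440−33.6336)=-0.3218; B=V−Δ·S=22.2911
Node (1,0) S=17.1600: V=(p*·17.6737+(1−p*)·23.5649)/1.03=20.0187; Δ=(17.6737−23.5649)/(24.0240−11.3256)=-0.4639; B=V−Δ·S=27.9798
Node (1,1) S=36.4000: V=(p*·5.8912+(1−p*)·17.6737)/1.03=11.4393; Δ=(5.8912−17.6737)/(50.9600−24.0240)=-0.4374; B=V−Δ·S=27.3615
Node (0,0) S=26.0000: V=(p*·11.4393+(1−p*)·20.0187)/1.03=15.2709; Δ=(11.4393−20.0187)/(36.4000−17.1600)=-0.4459; B=V−Δ·S=26.8647
Root portfolio cost Δ·26+B reproduces V0=15.2709.

(0,0): Delta=-0.4459 Bond=26.8647
(1,0): Delta=-0.4639 Bond=27.9798
(1,1): Delta=-0.4374 Bond=27.3615
(2,0): Delta=0.0000 Bond=23.5649
(2,1): Delta=-0.6826 Bond=34.0736
(2,2): Delta=-0.3218 Bond=22.2911
(3,0): Delta=0.0000 Bond=24.2718
(3,1): Delta=0.0000 Bond=24.2718
(3,2): Delta=-1.0045 Bond=45.9197
(3,3): Delta=0.0000 Bond=0.0000
V0=15.2709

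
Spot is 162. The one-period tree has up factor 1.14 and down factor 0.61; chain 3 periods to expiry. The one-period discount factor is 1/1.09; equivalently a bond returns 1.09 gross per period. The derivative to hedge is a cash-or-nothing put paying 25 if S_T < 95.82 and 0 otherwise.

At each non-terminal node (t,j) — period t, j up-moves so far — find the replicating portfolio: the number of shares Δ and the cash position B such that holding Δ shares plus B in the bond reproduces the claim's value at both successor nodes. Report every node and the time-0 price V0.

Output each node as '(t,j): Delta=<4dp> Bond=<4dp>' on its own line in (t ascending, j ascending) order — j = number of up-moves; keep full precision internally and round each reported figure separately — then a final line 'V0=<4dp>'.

(0,0): Delta=-0.0419 Bond=7.2672
(1,0): Delta=-0.3966 Bond=42.9754
(1,1): Delta=-0.0221 Bond=4.2698
(2,0): Delta=0.0000 Bond=22.9358
(2,1): Delta=-0.4187 Bond=49.3336
(2,2): Delta=0.0000 Bond=0.0000
V0=0.4830

The replicating-portfolio and risk-neutral prices coincide; use p* = (1.09−0.61)/(1.14−0.61) = 0.9057 for the latter.
Terminal payoffs: V(3,0)=25.0000, V(3,1)=25.0000, V(3,2)=0.0000, V(3,3)=0.0000
  t=2,j=0: stock 60.2802 → up 68.7194 (V=25.0000), down 36.7709 (V=25.0000). Price 22.9358; hedge Δ=0.0000, bond B=22.9358.
  t=2,j=1: stock 112.6548 → up 128.4265 (V=0.0000), down 68.7194 (V=25.0000). Price 2.1638; hedge Δ=-0.4187, bond B=49.3336.
  t=2,j=2: stock 210.5352 → up 240.0101 (V=0.0000), down 128.4265 (V=0.0000). Price 0.0000; hedge Δ=0.0000, bond B=0.0000.
  t=1,j=0: stock 98.8200 → up 112.6548 (V=2.1638), down 60.2802 (V=22.9358). Price 3.7829; hedge Δ=-0.3966, bond B=42.9754.
  t=1,j=1: stock 184.6800 → up 210.5352 (V=0.0000), down 112.6548 (V=2.1638). Price 0.1873; hedge Δ=-0.0221, bond B=4.2698.
  t=0,j=0: stock 162.0000 → up 184.6800 (V=0.1873), down 98.8200 (V=3.7829). Price 0.4830; hedge Δ=-0.0419, bond B=7.2672.
The time-0 hedge costs 0.4830, which is the no-arbitrage price.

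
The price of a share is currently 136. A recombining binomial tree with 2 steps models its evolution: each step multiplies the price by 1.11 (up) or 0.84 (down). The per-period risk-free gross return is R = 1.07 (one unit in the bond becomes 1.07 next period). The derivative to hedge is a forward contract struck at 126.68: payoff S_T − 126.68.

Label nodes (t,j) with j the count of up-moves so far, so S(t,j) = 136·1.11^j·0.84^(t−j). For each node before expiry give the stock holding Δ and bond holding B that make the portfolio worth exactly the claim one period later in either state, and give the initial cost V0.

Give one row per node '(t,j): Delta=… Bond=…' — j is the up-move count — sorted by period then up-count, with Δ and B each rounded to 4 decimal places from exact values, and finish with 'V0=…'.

No-arbitrage ⇒ martingale measure with p* = (R−d)/(u−d) = 0.8519.
Terminal values V(2,·): V(2,0)=-30.7184, V(2,1)=0.1264, V(2,2)=40.8856
Node (1,0) S=114.2400: V=(p*·0.1264+(1−p*)·-30.7184)/1.07=-4.1525; Δ=(0.1264−-30.7184)/(126.8064−95.9616)=1.0000; B=V−Δ·S=-118.3925
Node (1,1) S=150.9600: V=(p*·40.8856+(1−p*)·0.1264)/1.07=32.5675; Δ=(40.8856−0.1264)/(167.5656−126.8064)=1.0000; B=V−Δ·S=-118.3925
Node (0,0) S=136.0000: V=(p*·32.5675+(1−p*)·-4.1525)/1.07=25.3528; Δ=(32.5675−-4.1525)/(150.9600−114.2400)=1.0000; B=V−Δ·S=-110.6472
Root portfolio cost Δ·136+B reproduces V0=25.3528.

(0,0): Delta=1.0000 Bond=-110.6472
(1,0): Delta=1.0000 Bond=-118.3925
(1,1): Delta=1.0000 Bond=-118.3925
V0=25.3528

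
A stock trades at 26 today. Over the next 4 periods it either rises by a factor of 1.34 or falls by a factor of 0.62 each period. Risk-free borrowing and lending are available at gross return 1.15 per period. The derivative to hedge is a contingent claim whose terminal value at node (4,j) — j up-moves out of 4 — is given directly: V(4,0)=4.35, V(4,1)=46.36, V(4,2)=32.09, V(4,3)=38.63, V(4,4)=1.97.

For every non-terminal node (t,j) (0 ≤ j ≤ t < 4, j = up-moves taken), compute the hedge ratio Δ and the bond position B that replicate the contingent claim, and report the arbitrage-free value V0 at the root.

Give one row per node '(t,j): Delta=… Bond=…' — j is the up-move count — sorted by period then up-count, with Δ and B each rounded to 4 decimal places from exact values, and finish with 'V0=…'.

No-arbitrage ⇒ martingale measure with p* = (R−d)/(u−d) = 0.7361.
Payoff layer (t=4): V(4,0)=4.3500, V(4,1)=46.3600, V(4,2)=32.0900, V(4,3)=38.6300, V(4,4)=1.9700
  t=3,j=0: stock 6.1965 → up 8.3033 (V=46.3600), down 3.8418 (V=4.3500). Price 30.6731; hedge Δ=9.4161, bond B=-27.6742.
  t=3,j=1: stock 13.3925 → up 17.9459 (V=32.0900), down 8.3033 (V=46.3600). Price 31.1789; hedge Δ=-1.4799, bond B=50.9983.
  t=3,j=2: stock 28.9451 → up 38.7864 (V=38.6300), down 17.9459 (V=32.0900). Price 32.0906; hedge Δ=0.3138, bond B=23.0072.
  t=3,j=3: stock 62.5587 → up 83.8287 (V=1.9700), down 38.7864 (V=38.6300). Price 10.1254; hedge Δ=-0.8139, bond B=61.0420.
  t=2,j=0: stock 9.9944 → up 13.3925 (V=31.1789), down 6.1965 (V=30.6731). Price 26.9960; hedge Δ=0.0703, bond B=26.2935.
  t=2,j=1: stock 21.6008 → up 28.9451 (V=32.0906), down 13.3925 (V=31.1789). Price 27.6956; hedge Δ=0.0586, bond B=26.4294.
  t=2,j=2: stock 46.6856 → up 62.5587 (V=10.1254), down 28.9451 (V=32.0906). Price 13.8450; hedge Δ=-0.6535, bond B=44.3522.
  t=1,j=0: stock 16.1200 → up 21.6008 (V=27.6956), down 9.9944 (V=26.9960). Price 23.9226; hedge Δ=0.0603, bond B=22.9509.
  t=1,j=1: stock 34.8400 → up 46.6856 (V=13.8450), down 21.6008 (V=27.6956). Price 15.2174; hedge Δ=-0.5522, bond B=34.4544.
  t=0,j=0: stock 26.0000 → up 34.8400 (V=15.2174), down 16.1200 (V=23.9226). Price 15.2301; hedge Δ=-0.4650, bond B=27.3207.
The time-0 hedge costs 15.2301, which is the no-arbitrage price.

(0,0): Delta=-0.4650 Bond=27.3207
(1,0): Delta=0.0603 Bond=22.9509
(1,1): Delta=-0.5522 Bond=34.4544
(2,0): Delta=0.0703 Bond=26.2935
(2,1): Delta=0.0586 Bond=26.4294
(2,2): Delta=-0.6535 Bond=44.3522
(3,0): Delta=9.4161 Bond=-27.6742
(3,1): Delta=-1.4799 Bond=50.9983
(3,2): Delta=0.3138 Bond=23.0072
(3,3): Delta=-0.8139 Bond=61.0420
V0=15.2301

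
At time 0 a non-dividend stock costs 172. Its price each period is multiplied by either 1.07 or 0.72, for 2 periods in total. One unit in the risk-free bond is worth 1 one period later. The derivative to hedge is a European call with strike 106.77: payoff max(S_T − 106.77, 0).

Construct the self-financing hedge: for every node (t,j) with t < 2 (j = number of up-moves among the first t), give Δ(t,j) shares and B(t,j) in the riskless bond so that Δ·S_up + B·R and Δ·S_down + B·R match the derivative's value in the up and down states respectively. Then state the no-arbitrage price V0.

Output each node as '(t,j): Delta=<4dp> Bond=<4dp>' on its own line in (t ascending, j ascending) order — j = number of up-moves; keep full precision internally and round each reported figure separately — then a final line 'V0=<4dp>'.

(0,0): Delta=0.9415 Bond=-96.0057
(1,0): Delta=0.5938 Bond=-52.9484
(1,1): Delta=1.0000 Bond=-106.7700
V0=65.9342

Risk-neutral probability p* = (R−d)/(u−d) = (1−0.72)/(1.07−0.72) = 0.8000.
At expiry t=2: V(2,0)=0.0000, V(2,1)=25.7388, V(2,2)=90.1528
Node (1,0) S=123.8400: V=(p*·25.7388+(1−p*)·0.0000)/1=20.5910; Δ=(25.7388−0.0000)/(132.5088−89.1648)=0.5938; B=V−Δ·S=-52.9484
Node (1,1) S=184.0400: V=(p*·90.1528+(1−p*)·25.7388)/1=77.2700; Δ=(90.1528−25.7388)/(196.9228−132.5088)=1.0000; B=V−Δ·S=-106.7700
Node (0,0) S=172.0000: V=(p*·77.2700+(1−p*)·20.5910)/1=65.9342; Δ=(77.2700−20.5910)/(184.0400−123.8400)=0.9415; B=V−Δ·S=-96.0057
Check: Δ(0,0)·S0 + B(0,0) = 65.9342 = V0.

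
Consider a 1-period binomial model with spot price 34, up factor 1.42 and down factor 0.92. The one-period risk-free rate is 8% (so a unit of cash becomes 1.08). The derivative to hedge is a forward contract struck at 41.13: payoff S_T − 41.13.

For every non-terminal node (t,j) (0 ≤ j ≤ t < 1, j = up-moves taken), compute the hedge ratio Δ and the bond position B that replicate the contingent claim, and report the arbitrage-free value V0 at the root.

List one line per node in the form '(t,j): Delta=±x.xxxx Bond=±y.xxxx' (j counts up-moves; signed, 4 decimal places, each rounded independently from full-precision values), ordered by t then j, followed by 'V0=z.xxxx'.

(0,0): Delta=1.0000 Bond=-38.0833
V0=-4.0833

The replicating-portfolio and risk-neutral prices coincide; use p* = (1.08−0.92)/(1.42−0.92) = 0.3200 for the latter.
At expiry t=1: V(1,0)=-9.8500, V(1,1)=7.1500
(0,0): S=34.0000. Δ = (V_up−V_dn)/(S_up−S_dn) = (7.1500−-9.8500)/(48.2800−31.2800) = 1.0000. V = [p*·7.1500 + (1−p*)·-9.8500]/1.08 = -4.0833. B = V − Δ·S = -38.0833.
Self-financing check: at every node Δ·S+B equals the discounted successor values.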